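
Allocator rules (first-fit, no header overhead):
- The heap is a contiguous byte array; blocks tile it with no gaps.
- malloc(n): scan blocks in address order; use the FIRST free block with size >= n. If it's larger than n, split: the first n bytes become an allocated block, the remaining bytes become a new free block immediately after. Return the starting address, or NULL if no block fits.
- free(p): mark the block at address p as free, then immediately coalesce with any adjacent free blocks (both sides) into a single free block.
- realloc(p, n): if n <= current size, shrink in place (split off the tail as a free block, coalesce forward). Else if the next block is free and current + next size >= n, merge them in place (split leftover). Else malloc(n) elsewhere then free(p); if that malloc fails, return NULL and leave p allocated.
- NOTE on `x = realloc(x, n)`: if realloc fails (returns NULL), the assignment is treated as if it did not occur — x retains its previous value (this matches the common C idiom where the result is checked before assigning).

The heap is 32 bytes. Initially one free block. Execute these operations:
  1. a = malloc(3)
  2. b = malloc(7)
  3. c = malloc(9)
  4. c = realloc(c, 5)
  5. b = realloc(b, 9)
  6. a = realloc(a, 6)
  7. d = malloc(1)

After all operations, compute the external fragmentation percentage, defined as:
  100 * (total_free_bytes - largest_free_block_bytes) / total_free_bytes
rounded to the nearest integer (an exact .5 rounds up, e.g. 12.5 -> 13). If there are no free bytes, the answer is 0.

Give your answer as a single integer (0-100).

Op 1: a = malloc(3) -> a = 0; heap: [0-2 ALLOC][3-31 FREE]
Op 2: b = malloc(7) -> b = 3; heap: [0-2 ALLOC][3-9 ALLOC][10-31 FREE]
Op 3: c = malloc(9) -> c = 10; heap: [0-2 ALLOC][3-9 ALLOC][10-18 ALLOC][19-31 FREE]
Op 4: c = realloc(c, 5) -> c = 10; heap: [0-2 ALLOC][3-9 ALLOC][10-14 ALLOC][15-31 FREE]
Op 5: b = realloc(b, 9) -> b = 15; heap: [0-2 ALLOC][3-9 FREE][10-14 ALLOC][15-23 ALLOC][24-31 FREE]
Op 6: a = realloc(a, 6) -> a = 0; heap: [0-5 ALLOC][6-9 FREE][10-14 ALLOC][15-23 ALLOC][24-31 FREE]
Op 7: d = malloc(1) -> d = 6; heap: [0-5 ALLOC][6-6 ALLOC][7-9 FREE][10-14 ALLOC][15-23 ALLOC][24-31 FREE]
Free blocks: [3 8] total_free=11 largest=8 -> 100*(11-8)/11 = 300/11 ≈ 27.273 -> rounds to 27

Answer: 27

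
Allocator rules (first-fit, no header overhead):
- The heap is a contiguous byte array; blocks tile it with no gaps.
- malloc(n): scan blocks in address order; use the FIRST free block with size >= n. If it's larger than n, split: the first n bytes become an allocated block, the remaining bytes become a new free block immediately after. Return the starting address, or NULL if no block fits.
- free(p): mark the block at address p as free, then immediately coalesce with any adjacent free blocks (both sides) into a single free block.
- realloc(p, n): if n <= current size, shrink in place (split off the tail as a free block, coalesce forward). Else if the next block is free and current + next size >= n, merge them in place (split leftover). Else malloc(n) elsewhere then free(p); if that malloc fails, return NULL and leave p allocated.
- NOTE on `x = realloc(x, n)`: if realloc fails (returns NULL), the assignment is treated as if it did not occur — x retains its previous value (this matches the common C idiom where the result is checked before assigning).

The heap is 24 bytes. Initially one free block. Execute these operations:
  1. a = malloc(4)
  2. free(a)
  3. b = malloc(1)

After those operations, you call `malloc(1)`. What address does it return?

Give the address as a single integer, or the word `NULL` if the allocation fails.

Op 1: a = malloc(4) -> a = 0; heap: [0-3 ALLOC][4-23 FREE]
Op 2: free(a) -> (freed a); heap: [0-23 FREE]
Op 3: b = malloc(1) -> b = 0; heap: [0-0 ALLOC][1-23 FREE]
malloc(1): first-fit scan over [0-0 ALLOC][1-23 FREE] -> 1

Answer: 1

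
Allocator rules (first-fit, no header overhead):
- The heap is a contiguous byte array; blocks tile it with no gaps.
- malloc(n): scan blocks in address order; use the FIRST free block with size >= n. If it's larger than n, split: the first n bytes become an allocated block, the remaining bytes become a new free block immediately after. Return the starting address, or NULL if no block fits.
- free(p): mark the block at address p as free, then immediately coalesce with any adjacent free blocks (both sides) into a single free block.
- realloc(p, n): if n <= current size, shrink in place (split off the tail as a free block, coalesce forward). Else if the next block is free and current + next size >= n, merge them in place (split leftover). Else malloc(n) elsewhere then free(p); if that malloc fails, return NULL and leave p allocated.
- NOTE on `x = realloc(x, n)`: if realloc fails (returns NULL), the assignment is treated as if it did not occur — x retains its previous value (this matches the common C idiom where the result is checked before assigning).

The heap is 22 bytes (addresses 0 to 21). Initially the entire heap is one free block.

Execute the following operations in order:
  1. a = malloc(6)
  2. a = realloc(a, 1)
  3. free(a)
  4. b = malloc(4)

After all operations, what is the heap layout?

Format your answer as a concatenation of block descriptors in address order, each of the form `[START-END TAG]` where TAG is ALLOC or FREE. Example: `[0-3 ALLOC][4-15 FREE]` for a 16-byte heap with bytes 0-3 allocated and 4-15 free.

Op 1: a = malloc(6) -> a = 0; heap: [0-5 ALLOC][6-21 FREE]
Op 2: a = realloc(a, 1) -> a = 0; heap: [0-0 ALLOC][1-21 FREE]
Op 3: free(a) -> (freed a); heap: [0-21 FREE]
Op 4: b = malloc(4) -> b = 0; heap: [0-3 ALLOC][4-21 FREE]

Answer: [0-3 ALLOC][4-21 FREE]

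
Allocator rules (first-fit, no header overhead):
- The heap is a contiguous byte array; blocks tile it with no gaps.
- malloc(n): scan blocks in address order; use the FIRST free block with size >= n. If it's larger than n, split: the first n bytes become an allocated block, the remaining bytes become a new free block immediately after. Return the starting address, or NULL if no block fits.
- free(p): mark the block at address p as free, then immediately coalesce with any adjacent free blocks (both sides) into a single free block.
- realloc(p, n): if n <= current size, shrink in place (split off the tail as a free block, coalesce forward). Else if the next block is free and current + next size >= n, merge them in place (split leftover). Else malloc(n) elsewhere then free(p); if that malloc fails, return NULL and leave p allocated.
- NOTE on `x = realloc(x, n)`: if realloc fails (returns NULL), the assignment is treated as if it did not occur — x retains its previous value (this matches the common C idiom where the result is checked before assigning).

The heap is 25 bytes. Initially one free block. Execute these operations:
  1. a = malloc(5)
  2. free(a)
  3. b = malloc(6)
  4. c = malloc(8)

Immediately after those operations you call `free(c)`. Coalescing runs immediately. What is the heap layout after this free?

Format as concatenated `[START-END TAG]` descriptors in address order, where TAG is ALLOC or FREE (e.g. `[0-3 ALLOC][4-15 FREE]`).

Op 1: a = malloc(5) -> a = 0; heap: [0-4 ALLOC][5-24 FREE]
Op 2: free(a) -> (freed a); heap: [0-24 FREE]
Op 3: b = malloc(6) -> b = 0; heap: [0-5 ALLOC][6-24 FREE]
Op 4: c = malloc(8) -> c = 6; heap: [0-5 ALLOC][6-13 ALLOC][14-24 FREE]
free(c): c = 6 -> block [6-13 ALLOC]; mark free, coalesce with adjacent free neighbors -> [0-5 ALLOC][6-24 FREE]

Answer: [0-5 ALLOC][6-24 FREE]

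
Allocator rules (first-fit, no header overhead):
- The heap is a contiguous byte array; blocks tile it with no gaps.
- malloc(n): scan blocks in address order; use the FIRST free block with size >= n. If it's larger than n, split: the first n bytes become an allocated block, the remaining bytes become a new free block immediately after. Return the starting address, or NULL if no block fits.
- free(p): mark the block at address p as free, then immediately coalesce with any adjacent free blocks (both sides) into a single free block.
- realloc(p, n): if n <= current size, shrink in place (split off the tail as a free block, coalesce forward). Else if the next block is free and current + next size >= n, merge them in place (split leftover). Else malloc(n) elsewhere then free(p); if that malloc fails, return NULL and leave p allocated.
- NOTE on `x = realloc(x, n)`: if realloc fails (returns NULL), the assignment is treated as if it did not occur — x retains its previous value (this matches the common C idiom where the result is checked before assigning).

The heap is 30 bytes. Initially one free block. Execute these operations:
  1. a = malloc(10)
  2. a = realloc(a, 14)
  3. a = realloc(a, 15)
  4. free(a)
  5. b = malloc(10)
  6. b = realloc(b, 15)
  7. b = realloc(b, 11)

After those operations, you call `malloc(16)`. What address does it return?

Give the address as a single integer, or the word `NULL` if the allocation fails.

Answer: 11

Derivation:
Op 1: a = malloc(10) -> a = 0; heap: [0-9 ALLOC][10-29 FREE]
Op 2: a = realloc(a, 14) -> a = 0; heap: [0-13 ALLOC][14-29 FREE]
Op 3: a = realloc(a, 15) -> a = 0; heap: [0-14 ALLOC][15-29 FREE]
Op 4: free(a) -> (freed a); heap: [0-29 FREE]
Op 5: b = malloc(10) -> b = 0; heap: [0-9 ALLOC][10-29 FREE]
Op 6: b = realloc(b, 15) -> b = 0; heap: [0-14 ALLOC][15-29 FREE]
Op 7: b = realloc(b, 11) -> b = 0; heap: [0-10 ALLOC][11-29 FREE]
malloc(16): first-fit scan over [0-10 ALLOC][11-29 FREE] -> 11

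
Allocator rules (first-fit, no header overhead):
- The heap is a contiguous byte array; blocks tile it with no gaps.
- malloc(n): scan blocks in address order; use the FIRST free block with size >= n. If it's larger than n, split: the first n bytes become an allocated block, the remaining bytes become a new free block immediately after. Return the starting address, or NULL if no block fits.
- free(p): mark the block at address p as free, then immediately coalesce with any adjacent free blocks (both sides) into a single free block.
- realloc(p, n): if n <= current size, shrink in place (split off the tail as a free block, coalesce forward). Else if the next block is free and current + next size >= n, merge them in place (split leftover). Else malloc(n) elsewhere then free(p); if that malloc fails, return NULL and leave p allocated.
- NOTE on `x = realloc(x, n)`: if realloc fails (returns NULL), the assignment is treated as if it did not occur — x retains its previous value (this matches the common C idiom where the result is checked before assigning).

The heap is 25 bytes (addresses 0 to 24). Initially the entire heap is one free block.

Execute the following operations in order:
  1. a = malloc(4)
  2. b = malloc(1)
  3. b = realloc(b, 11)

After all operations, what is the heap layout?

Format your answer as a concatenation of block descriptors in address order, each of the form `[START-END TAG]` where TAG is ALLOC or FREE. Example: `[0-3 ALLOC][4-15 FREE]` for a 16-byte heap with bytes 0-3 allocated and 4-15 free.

Answer: [0-3 ALLOC][4-14 ALLOC][15-24 FREE]

Derivation:
Op 1: a = malloc(4) -> a = 0; heap: [0-3 ALLOC][4-24 FREE]
Op 2: b = malloc(1) -> b = 4; heap: [0-3 ALLOC][4-4 ALLOC][5-24 FREE]
Op 3: b = realloc(b, 11) -> b = 4; heap: [0-3 ALLOC][4-14 ALLOC][15-24 FREE]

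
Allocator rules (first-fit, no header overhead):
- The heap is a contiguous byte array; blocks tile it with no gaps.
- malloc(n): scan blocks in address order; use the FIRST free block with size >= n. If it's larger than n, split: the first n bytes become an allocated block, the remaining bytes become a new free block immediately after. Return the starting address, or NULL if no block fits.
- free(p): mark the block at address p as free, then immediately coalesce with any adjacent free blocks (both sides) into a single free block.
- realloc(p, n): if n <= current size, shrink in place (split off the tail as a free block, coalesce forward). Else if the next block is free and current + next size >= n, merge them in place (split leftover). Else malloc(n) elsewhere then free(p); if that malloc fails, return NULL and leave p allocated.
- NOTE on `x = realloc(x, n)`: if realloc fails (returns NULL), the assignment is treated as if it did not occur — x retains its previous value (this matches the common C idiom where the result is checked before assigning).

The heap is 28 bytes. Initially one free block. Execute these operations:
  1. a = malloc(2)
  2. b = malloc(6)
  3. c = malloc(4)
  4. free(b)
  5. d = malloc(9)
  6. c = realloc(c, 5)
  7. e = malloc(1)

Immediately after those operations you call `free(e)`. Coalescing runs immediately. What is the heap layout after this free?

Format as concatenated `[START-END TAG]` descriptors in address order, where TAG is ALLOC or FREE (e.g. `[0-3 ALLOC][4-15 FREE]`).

Op 1: a = malloc(2) -> a = 0; heap: [0-1 ALLOC][2-27 FREE]
Op 2: b = malloc(6) -> b = 2; heap: [0-1 ALLOC][2-7 ALLOC][8-27 FREE]
Op 3: c = malloc(4) -> c = 8; heap: [0-1 ALLOC][2-7 ALLOC][8-11 ALLOC][12-27 FREE]
Op 4: free(b) -> (freed b); heap: [0-1 ALLOC][2-7 FREE][8-11 ALLOC][12-27 FREE]
Op 5: d = malloc(9) -> d = 12; heap: [0-1 ALLOC][2-7 FREE][8-11 ALLOC][12-20 ALLOC][21-27 FREE]
Op 6: c = realloc(c, 5) -> c = 2; heap: [0-1 ALLOC][2-6 ALLOC][7-11 FREE][12-20 ALLOC][21-27 FREE]
Op 7: e = malloc(1) -> e = 7; heap: [0-1 ALLOC][2-6 ALLOC][7-7 ALLOC][8-11 FREE][12-20 ALLOC][21-27 FREE]
free(e): e = 7 -> block [7-7 ALLOC]; mark free, coalesce with adjacent free neighbors -> [0-1 ALLOC][2-6 ALLOC][7-11 FREE][12-20 ALLOC][21-27 FREE]

Answer: [0-1 ALLOC][2-6 ALLOC][7-11 FREE][12-20 ALLOC][21-27 FREE]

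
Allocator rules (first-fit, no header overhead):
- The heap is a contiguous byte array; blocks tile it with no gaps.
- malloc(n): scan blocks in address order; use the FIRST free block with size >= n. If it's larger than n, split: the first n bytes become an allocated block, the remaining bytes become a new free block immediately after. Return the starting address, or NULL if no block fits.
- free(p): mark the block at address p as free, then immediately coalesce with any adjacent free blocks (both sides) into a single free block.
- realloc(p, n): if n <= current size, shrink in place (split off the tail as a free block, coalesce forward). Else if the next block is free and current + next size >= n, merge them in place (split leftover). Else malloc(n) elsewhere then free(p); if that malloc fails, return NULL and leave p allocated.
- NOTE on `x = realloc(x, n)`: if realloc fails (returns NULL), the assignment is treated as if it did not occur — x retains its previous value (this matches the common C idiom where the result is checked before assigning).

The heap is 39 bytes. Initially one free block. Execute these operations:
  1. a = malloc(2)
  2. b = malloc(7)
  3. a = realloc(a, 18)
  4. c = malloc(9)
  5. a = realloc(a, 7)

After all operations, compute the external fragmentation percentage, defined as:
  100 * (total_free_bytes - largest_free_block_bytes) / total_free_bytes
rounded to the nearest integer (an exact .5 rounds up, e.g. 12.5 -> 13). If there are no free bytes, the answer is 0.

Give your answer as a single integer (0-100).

Answer: 31

Derivation:
Op 1: a = malloc(2) -> a = 0; heap: [0-1 ALLOC][2-38 FREE]
Op 2: b = malloc(7) -> b = 2; heap: [0-1 ALLOC][2-8 ALLOC][9-38 FREE]
Op 3: a = realloc(a, 18) -> a = 9; heap: [0-1 FREE][2-8 ALLOC][9-26 ALLOC][27-38 FREE]
Op 4: c = malloc(9) -> c = 27; heap: [0-1 FREE][2-8 ALLOC][9-26 ALLOC][27-35 ALLOC][36-38 FREE]
Op 5: a = realloc(a, 7) -> a = 9; heap: [0-1 FREE][2-8 ALLOC][9-15 ALLOC][16-26 FREE][27-35 ALLOC][36-38 FREE]
Free blocks: [2 11 3] total_free=16 largest=11 -> 100*(16-11)/16 = 500/16 = 31.25 -> rounds to 31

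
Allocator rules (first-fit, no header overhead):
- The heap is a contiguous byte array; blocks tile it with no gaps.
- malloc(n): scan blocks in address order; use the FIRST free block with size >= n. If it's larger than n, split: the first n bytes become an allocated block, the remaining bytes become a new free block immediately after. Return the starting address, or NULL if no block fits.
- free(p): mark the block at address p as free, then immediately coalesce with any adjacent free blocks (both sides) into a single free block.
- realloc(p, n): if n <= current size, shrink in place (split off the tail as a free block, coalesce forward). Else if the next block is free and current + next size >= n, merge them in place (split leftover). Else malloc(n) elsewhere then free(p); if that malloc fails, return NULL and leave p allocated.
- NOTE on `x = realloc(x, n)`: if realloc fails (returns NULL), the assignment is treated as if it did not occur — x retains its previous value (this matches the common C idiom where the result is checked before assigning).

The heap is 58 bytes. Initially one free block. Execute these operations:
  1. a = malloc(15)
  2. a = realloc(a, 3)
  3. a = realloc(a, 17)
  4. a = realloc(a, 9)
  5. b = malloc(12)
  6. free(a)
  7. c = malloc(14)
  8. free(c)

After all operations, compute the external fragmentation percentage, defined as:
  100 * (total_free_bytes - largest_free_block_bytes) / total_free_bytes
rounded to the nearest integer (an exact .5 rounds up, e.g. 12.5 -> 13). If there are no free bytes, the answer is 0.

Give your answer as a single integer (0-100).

Answer: 20

Derivation:
Op 1: a = malloc(15) -> a = 0; heap: [0-14 ALLOC][15-57 FREE]
Op 2: a = realloc(a, 3) -> a = 0; heap: [0-2 ALLOC][3-57 FREE]
Op 3: a = realloc(a, 17) -> a = 0; heap: [0-16 ALLOC][17-57 FREE]
Op 4: a = realloc(a, 9) -> a = 0; heap: [0-8 ALLOC][9-57 FREE]
Op 5: b = malloc(12) -> b = 9; heap: [0-8 ALLOC][9-20 ALLOC][21-57 FREE]
Op 6: free(a) -> (freed a); heap: [0-8 FREE][9-20 ALLOC][21-57 FREE]
Op 7: c = malloc(14) -> c = 21; heap: [0-8 FREE][9-20 ALLOC][21-34 ALLOC][35-57 FREE]
Op 8: free(c) -> (freed c); heap: [0-8 FREE][9-20 ALLOC][21-57 FREE]
Free blocks: [9 37] total_free=46 largest=37 -> 100*(46-37)/46 = 900/46 ≈ 19.565 -> rounds to 20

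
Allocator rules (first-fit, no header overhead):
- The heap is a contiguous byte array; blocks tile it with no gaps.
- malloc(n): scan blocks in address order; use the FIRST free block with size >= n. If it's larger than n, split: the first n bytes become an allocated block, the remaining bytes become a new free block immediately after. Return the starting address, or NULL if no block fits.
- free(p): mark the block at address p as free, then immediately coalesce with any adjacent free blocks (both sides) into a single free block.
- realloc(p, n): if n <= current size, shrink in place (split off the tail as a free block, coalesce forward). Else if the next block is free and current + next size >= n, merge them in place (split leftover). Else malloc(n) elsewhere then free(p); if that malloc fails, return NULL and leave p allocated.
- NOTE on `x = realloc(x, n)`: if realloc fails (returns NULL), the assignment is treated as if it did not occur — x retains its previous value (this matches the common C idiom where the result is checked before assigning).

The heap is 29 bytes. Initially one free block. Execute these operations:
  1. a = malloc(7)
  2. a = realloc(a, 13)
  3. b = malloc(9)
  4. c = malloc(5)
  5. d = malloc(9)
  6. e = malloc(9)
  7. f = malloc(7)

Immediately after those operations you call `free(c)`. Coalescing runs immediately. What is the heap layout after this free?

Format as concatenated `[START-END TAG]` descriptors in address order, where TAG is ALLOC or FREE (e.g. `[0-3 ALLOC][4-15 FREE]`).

Op 1: a = malloc(7) -> a = 0; heap: [0-6 ALLOC][7-28 FREE]
Op 2: a = realloc(a, 13) -> a = 0; heap: [0-12 ALLOC][13-28 FREE]
Op 3: b = malloc(9) -> b = 13; heap: [0-12 ALLOC][13-21 ALLOC][22-28 FREE]
Op 4: c = malloc(5) -> c = 22; heap: [0-12 ALLOC][13-21 ALLOC][22-26 ALLOC][27-28 FREE]
Op 5: d = malloc(9) -> d = NULL; heap: [0-12 ALLOC][13-21 ALLOC][22-26 ALLOC][27-28 FREE]
Op 6: e = malloc(9) -> e = NULL; heap: [0-12 ALLOC][13-21 ALLOC][22-26 ALLOC][27-28 FREE]
Op 7: f = malloc(7) -> f = NULL; heap: [0-12 ALLOC][13-21 ALLOC][22-26 ALLOC][27-28 FREE]
free(c): c = 22 -> block [22-26 ALLOC]; mark free, coalesce with adjacent free neighbors -> [0-12 ALLOC][13-21 ALLOC][22-28 FREE]

Answer: [0-12 ALLOC][13-21 ALLOC][22-28 FREE]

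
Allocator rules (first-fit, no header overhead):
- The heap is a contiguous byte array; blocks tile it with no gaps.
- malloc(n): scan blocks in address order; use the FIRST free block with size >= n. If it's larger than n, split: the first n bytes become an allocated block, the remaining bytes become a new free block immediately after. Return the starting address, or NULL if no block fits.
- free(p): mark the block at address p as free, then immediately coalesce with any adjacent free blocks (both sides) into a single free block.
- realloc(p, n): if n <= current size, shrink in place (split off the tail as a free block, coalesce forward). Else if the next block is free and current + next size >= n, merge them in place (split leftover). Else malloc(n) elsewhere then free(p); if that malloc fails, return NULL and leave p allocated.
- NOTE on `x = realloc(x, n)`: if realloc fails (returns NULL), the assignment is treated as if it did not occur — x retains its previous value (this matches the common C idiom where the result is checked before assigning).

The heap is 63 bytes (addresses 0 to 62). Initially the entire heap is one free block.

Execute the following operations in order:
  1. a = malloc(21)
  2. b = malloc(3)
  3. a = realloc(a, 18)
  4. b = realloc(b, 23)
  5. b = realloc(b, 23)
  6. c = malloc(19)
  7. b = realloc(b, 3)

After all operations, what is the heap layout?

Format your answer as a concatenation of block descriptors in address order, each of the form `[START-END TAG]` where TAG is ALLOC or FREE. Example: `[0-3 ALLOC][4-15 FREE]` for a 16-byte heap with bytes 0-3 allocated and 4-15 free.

Answer: [0-17 ALLOC][18-20 FREE][21-23 ALLOC][24-43 FREE][44-62 ALLOC]

Derivation:
Op 1: a = malloc(21) -> a = 0; heap: [0-20 ALLOC][21-62 FREE]
Op 2: b = malloc(3) -> b = 21; heap: [0-20 ALLOC][21-23 ALLOC][24-62 FREE]
Op 3: a = realloc(a, 18) -> a = 0; heap: [0-17 ALLOC][18-20 FREE][21-23 ALLOC][24-62 FREE]
Op 4: b = realloc(b, 23) -> b = 21; heap: [0-17 ALLOC][18-20 FREE][21-43 ALLOC][44-62 FREE]
Op 5: b = realloc(b, 23) -> b = 21; heap: [0-17 ALLOC][18-20 FREE][21-43 ALLOC][44-62 FREE]
Op 6: c = malloc(19) -> c = 44; heap: [0-17 ALLOC][18-20 FREE][21-43 ALLOC][44-62 ALLOC]
Op 7: b = realloc(b, 3) -> b = 21; heap: [0-17 ALLOC][18-20 FREE][21-23 ALLOC][24-43 FREE][44-62 ALLOC]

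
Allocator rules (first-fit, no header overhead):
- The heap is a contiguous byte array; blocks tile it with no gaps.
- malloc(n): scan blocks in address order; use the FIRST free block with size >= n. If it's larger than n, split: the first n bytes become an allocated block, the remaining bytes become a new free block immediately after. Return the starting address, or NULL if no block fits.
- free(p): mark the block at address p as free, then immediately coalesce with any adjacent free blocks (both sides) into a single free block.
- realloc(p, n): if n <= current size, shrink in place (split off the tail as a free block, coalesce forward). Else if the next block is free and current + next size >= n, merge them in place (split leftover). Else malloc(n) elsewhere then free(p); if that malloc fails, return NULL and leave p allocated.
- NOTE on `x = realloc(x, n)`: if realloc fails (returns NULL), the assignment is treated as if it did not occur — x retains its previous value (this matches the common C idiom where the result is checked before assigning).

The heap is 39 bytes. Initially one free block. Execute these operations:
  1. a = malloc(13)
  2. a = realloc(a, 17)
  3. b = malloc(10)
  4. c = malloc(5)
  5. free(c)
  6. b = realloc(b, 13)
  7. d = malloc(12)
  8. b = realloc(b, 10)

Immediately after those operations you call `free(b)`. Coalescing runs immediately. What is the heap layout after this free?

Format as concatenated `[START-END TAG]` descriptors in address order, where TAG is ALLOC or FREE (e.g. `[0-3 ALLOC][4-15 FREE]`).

Op 1: a = malloc(13) -> a = 0; heap: [0-12 ALLOC][13-38 FREE]
Op 2: a = realloc(a, 17) -> a = 0; heap: [0-16 ALLOC][17-38 FREE]
Op 3: b = malloc(10) -> b = 17; heap: [0-16 ALLOC][17-26 ALLOC][27-38 FREE]
Op 4: c = malloc(5) -> c = 27; heap: [0-16 ALLOC][17-26 ALLOC][27-31 ALLOC][32-38 FREE]
Op 5: free(c) -> (freed c); heap: [0-16 ALLOC][17-26 ALLOC][27-38 FREE]
Op 6: b = realloc(b, 13) -> b = 17; heap: [0-16 ALLOC][17-29 ALLOC][30-38 FREE]
Op 7: d = malloc(12) -> d = NULL; heap: [0-16 ALLOC][17-29 ALLOC][30-38 FREE]
Op 8: b = realloc(b, 10) -> b = 17; heap: [0-16 ALLOC][17-26 ALLOC][27-38 FREE]
free(b): b = 17 -> block [17-26 ALLOC]; mark free, coalesce with adjacent free neighbors -> [0-16 ALLOC][17-38 FREE]

Answer: [0-16 ALLOC][17-38 FREE]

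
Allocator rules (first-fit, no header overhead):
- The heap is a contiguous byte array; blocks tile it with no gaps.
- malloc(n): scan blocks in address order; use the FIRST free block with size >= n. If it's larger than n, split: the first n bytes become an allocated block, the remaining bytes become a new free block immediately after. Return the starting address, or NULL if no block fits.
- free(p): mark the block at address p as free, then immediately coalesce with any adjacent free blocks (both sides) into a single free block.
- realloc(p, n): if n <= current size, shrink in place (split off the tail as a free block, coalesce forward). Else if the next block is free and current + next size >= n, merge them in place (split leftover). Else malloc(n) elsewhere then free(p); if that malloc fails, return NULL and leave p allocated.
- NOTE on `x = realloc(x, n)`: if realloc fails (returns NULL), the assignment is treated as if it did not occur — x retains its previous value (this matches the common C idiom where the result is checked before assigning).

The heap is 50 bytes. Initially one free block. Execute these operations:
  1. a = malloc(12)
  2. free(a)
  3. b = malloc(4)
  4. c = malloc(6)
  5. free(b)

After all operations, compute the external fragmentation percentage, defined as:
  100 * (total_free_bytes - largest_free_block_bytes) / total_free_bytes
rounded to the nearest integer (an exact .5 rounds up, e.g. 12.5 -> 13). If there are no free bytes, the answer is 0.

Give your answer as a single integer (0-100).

Op 1: a = malloc(12) -> a = 0; heap: [0-11 ALLOC][12-49 FREE]
Op 2: free(a) -> (freed a); heap: [0-49 FREE]
Op 3: b = malloc(4) -> b = 0; heap: [0-3 ALLOC][4-49 FREE]
Op 4: c = malloc(6) -> c = 4; heap: [0-3 ALLOC][4-9 ALLOC][10-49 FREE]
Op 5: free(b) -> (freed b); heap: [0-3 FREE][4-9 ALLOC][10-49 FREE]
Free blocks: [4 40] total_free=44 largest=40 -> 100*(44-40)/44 = 400/44 ≈ 9.091 -> rounds to 9

Answer: 9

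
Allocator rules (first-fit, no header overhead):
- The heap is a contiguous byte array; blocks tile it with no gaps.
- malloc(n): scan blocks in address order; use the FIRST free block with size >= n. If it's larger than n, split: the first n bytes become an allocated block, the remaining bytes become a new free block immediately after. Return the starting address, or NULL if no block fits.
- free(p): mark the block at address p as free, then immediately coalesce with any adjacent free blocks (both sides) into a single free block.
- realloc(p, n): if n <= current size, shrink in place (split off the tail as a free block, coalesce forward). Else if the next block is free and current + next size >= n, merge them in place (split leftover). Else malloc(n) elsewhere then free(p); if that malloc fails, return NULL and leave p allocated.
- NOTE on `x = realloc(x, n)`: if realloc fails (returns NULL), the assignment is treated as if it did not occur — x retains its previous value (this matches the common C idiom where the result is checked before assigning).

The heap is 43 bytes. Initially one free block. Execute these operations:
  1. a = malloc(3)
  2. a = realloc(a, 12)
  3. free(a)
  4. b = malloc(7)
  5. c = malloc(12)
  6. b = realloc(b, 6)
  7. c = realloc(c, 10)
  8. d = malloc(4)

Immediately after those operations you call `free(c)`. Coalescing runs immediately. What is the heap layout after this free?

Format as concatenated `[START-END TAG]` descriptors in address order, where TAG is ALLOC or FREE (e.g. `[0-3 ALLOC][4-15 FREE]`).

Answer: [0-5 ALLOC][6-16 FREE][17-20 ALLOC][21-42 FREE]

Derivation:
Op 1: a = malloc(3) -> a = 0; heap: [0-2 ALLOC][3-42 FREE]
Op 2: a = realloc(a, 12) -> a = 0; heap: [0-11 ALLOC][12-42 FREE]
Op 3: free(a) -> (freed a); heap: [0-42 FREE]
Op 4: b = malloc(7) -> b = 0; heap: [0-6 ALLOC][7-42 FREE]
Op 5: c = malloc(12) -> c = 7; heap: [0-6 ALLOC][7-18 ALLOC][19-42 FREE]
Op 6: b = realloc(b, 6) -> b = 0; heap: [0-5 ALLOC][6-6 FREE][7-18 ALLOC][19-42 FREE]
Op 7: c = realloc(c, 10) -> c = 7; heap: [0-5 ALLOC][6-6 FREE][7-16 ALLOC][17-42 FREE]
Op 8: d = malloc(4) -> d = 17; heap: [0-5 ALLOC][6-6 FREE][7-16 ALLOC][17-20 ALLOC][21-42 FREE]
free(c): c = 7 -> block [7-16 ALLOC]; mark free, coalesce with adjacent free neighbors -> [0-5 ALLOC][6-16 FREE][17-20 ALLOC][21-42 FREE]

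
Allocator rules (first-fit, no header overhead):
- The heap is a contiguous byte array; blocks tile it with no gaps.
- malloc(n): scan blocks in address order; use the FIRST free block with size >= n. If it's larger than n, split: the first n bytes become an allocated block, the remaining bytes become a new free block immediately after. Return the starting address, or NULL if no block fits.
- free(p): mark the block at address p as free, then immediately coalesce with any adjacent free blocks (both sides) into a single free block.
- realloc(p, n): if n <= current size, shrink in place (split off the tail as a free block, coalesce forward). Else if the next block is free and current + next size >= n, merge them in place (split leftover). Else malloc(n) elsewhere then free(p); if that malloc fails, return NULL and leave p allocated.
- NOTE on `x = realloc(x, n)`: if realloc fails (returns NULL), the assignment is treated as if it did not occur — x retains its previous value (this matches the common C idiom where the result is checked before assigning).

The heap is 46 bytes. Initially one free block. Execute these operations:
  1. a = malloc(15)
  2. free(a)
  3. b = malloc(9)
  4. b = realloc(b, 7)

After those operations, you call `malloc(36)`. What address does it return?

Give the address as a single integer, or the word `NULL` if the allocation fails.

Answer: 7

Derivation:
Op 1: a = malloc(15) -> a = 0; heap: [0-14 ALLOC][15-45 FREE]
Op 2: free(a) -> (freed a); heap: [0-45 FREE]
Op 3: b = malloc(9) -> b = 0; heap: [0-8 ALLOC][9-45 FREE]
Op 4: b = realloc(b, 7) -> b = 0; heap: [0-6 ALLOC][7-45 FREE]
malloc(36): first-fit scan over [0-6 ALLOC][7-45 FREE] -> 7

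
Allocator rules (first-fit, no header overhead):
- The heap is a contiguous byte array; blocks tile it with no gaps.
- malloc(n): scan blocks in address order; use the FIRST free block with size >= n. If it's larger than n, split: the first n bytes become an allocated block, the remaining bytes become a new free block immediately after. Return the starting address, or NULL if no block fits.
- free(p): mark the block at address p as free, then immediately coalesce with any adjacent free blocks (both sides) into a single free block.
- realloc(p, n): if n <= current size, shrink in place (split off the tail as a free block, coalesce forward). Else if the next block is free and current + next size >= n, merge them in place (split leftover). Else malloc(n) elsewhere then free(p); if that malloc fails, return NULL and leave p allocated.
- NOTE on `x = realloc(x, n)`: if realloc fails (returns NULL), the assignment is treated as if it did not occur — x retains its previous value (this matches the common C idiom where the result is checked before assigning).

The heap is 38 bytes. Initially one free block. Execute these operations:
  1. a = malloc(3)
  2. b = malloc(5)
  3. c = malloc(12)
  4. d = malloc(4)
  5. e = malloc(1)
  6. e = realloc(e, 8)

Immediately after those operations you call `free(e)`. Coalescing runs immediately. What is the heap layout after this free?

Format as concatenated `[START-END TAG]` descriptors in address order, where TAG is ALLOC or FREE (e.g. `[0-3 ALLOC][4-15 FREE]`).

Op 1: a = malloc(3) -> a = 0; heap: [0-2 ALLOC][3-37 FREE]
Op 2: b = malloc(5) -> b = 3; heap: [0-2 ALLOC][3-7 ALLOC][8-37 FREE]
Op 3: c = malloc(12) -> c = 8; heap: [0-2 ALLOC][3-7 ALLOC][8-19 ALLOC][20-37 FREE]
Op 4: d = malloc(4) -> d = 20; heap: [0-2 ALLOC][3-7 ALLOC][8-19 ALLOC][20-23 ALLOC][24-37 FREE]
Op 5: e = malloc(1) -> e = 24; heap: [0-2 ALLOC][3-7 ALLOC][8-19 ALLOC][20-23 ALLOC][24-24 ALLOC][25-37 FREE]
Op 6: e = realloc(e, 8) -> e = 24; heap: [0-2 ALLOC][3-7 ALLOC][8-19 ALLOC][20-23 ALLOC][24-31 ALLOC][32-37 FREE]
free(e): e = 24 -> block [24-31 ALLOC]; mark free, coalesce with adjacent free neighbors -> [0-2 ALLOC][3-7 ALLOC][8-19 ALLOC][20-23 ALLOC][24-37 FREE]

Answer: [0-2 ALLOC][3-7 ALLOC][8-19 ALLOC][20-23 ALLOC][24-37 FREE]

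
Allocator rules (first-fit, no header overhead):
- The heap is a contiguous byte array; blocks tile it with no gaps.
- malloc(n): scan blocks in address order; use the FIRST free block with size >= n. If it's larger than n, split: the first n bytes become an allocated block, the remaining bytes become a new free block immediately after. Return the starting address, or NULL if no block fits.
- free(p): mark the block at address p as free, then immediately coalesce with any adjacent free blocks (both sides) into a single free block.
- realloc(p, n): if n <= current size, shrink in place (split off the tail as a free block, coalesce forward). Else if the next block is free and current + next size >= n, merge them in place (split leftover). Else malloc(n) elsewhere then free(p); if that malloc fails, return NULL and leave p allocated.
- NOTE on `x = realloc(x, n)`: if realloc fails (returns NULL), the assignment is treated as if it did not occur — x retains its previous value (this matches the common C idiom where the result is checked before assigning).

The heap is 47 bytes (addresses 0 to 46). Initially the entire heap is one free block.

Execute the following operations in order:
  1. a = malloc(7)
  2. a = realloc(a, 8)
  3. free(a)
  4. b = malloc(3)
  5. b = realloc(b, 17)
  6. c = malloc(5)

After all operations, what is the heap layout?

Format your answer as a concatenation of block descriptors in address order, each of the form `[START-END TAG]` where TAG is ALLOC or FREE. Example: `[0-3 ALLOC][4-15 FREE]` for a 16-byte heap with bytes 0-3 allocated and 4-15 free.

Op 1: a = malloc(7) -> a = 0; heap: [0-6 ALLOC][7-46 FREE]
Op 2: a = realloc(a, 8) -> a = 0; heap: [0-7 ALLOC][8-46 FREE]
Op 3: free(a) -> (freed a); heap: [0-46 FREE]
Op 4: b = malloc(3) -> b = 0; heap: [0-2 ALLOC][3-46 FREE]
Op 5: b = realloc(b, 17) -> b = 0; heap: [0-16 ALLOC][17-46 FREE]
Op 6: c = malloc(5) -> c = 17; heap: [0-16 ALLOC][17-21 ALLOC][22-46 FREE]

Answer: [0-16 ALLOC][17-21 ALLOC][22-46 FREE]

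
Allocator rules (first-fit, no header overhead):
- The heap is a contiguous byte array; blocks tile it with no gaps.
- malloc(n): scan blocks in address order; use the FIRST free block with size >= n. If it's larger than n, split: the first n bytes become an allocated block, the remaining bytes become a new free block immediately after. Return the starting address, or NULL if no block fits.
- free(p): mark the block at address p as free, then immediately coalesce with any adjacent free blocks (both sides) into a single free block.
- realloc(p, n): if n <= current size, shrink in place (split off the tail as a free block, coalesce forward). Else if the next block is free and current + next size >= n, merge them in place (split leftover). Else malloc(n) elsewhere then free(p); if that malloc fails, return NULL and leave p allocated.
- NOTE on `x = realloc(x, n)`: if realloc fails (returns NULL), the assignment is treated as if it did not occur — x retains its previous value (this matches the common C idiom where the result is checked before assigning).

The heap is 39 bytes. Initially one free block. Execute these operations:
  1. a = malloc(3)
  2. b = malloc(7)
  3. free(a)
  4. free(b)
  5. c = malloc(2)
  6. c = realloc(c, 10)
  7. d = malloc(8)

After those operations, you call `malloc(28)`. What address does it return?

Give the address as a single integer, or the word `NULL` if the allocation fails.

Op 1: a = malloc(3) -> a = 0; heap: [0-2 ALLOC][3-38 FREE]
Op 2: b = malloc(7) -> b = 3; heap: [0-2 ALLOC][3-9 ALLOC][10-38 FREE]
Op 3: free(a) -> (freed a); heap: [0-2 FREE][3-9 ALLOC][10-38 FREE]
Op 4: free(b) -> (freed b); heap: [0-38 FREE]
Op 5: c = malloc(2) -> c = 0; heap: [0-1 ALLOC][2-38 FREE]
Op 6: c = realloc(c, 10) -> c = 0; heap: [0-9 ALLOC][10-38 FREE]
Op 7: d = malloc(8) -> d = 10; heap: [0-9 ALLOC][10-17 ALLOC][18-38 FREE]
malloc(28): first-fit scan over [0-9 ALLOC][10-17 ALLOC][18-38 FREE] -> NULL

Answer: NULL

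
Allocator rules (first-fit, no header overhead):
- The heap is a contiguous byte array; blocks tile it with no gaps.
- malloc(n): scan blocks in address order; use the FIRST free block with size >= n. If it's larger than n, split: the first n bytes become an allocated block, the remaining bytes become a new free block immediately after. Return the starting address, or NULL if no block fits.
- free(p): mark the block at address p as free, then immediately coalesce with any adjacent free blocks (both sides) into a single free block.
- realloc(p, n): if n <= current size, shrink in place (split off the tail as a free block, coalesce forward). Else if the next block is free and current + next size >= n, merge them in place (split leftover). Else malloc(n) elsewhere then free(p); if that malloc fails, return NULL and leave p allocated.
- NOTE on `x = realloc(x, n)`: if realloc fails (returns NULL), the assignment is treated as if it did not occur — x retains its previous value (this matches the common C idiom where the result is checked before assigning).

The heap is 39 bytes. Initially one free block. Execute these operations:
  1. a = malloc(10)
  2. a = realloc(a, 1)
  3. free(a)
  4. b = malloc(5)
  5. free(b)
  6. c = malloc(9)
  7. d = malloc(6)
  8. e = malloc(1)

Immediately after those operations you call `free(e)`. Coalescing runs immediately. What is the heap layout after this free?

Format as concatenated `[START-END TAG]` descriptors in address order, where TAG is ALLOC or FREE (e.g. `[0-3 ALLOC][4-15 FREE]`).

Answer: [0-8 ALLOC][9-14 ALLOC][15-38 FREE]

Derivation:
Op 1: a = malloc(10) -> a = 0; heap: [0-9 ALLOC][10-38 FREE]
Op 2: a = realloc(a, 1) -> a = 0; heap: [0-0 ALLOC][1-38 FREE]
Op 3: free(a) -> (freed a); heap: [0-38 FREE]
Op 4: b = malloc(5) -> b = 0; heap: [0-4 ALLOC][5-38 FREE]
Op 5: free(b) -> (freed b); heap: [0-38 FREE]
Op 6: c = malloc(9) -> c = 0; heap: [0-8 ALLOC][9-38 FREE]
Op 7: d = malloc(6) -> d = 9; heap: [0-8 ALLOC][9-14 ALLOC][15-38 FREE]
Op 8: e = malloc(1) -> e = 15; heap: [0-8 ALLOC][9-14 ALLOC][15-15 ALLOC][16-38 FREE]
free(e): e = 15 -> block [15-15 ALLOC]; mark free, coalesce with adjacent free neighbors -> [0-8 ALLOC][9-14 ALLOC][15-38 FREE]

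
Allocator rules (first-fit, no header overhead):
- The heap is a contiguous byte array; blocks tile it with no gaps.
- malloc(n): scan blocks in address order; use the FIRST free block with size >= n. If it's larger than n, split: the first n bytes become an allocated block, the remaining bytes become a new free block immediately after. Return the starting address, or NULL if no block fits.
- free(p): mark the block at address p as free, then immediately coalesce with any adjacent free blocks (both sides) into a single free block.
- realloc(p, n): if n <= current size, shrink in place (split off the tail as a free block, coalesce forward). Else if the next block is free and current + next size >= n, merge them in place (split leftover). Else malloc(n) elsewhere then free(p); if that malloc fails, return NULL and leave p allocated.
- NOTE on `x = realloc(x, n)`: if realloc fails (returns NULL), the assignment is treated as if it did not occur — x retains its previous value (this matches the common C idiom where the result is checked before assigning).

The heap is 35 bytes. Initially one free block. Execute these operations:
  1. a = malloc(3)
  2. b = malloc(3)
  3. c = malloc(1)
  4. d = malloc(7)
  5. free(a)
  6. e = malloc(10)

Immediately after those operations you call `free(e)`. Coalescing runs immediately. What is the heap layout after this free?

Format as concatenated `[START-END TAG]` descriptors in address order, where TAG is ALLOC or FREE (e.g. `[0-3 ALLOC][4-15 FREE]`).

Answer: [0-2 FREE][3-5 ALLOC][6-6 ALLOC][7-13 ALLOC][14-34 FREE]

Derivation:
Op 1: a = malloc(3) -> a = 0; heap: [0-2 ALLOC][3-34 FREE]
Op 2: b = malloc(3) -> b = 3; heap: [0-2 ALLOC][3-5 ALLOC][6-34 FREE]
Op 3: c = malloc(1) -> c = 6; heap: [0-2 ALLOC][3-5 ALLOC][6-6 ALLOC][7-34 FREE]
Op 4: d = malloc(7) -> d = 7; heap: [0-2 ALLOC][3-5 ALLOC][6-6 ALLOC][7-13 ALLOC][14-34 FREE]
Op 5: free(a) -> (freed a); heap: [0-2 FREE][3-5 ALLOC][6-6 ALLOC][7-13 ALLOC][14-34 FREE]
Op 6: e = malloc(10) -> e = 14; heap: [0-2 FREE][3-5 ALLOC][6-6 ALLOC][7-13 ALLOC][14-23 ALLOC][24-34 FREE]
free(e): e = 14 -> block [14-23 ALLOC]; mark free, coalesce with adjacent free neighbors -> [0-2 FREE][3-5 ALLOC][6-6 ALLOC][7-13 ALLOC][14-34 FREE]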